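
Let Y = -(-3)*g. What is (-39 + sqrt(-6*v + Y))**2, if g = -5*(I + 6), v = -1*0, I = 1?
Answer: (39 - I*sqrt(105))**2 ≈ 1416.0 - 799.26*I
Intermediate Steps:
v = 0
g = -35 (g = -5*(1 + 6) = -5*7 = -35)
Y = -105 (Y = -(-3)*(-35) = -1*105 = -105)
(-39 + sqrt(-6*v + Y))**2 = (-39 + sqrt(-6*0 - 105))**2 = (-39 + sqrt(0 - 105))**2 = (-39 + sqrt(-105))**2 = (-39 + I*sqrt(105))**2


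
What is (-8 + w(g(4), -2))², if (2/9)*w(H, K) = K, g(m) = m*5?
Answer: 289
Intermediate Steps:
g(m) = 5*m
w(H, K) = 9*K/2
(-8 + w(g(4), -2))² = (-8 + (9/2)*(-2))² = (-8 - 9)² = (-17)² = 289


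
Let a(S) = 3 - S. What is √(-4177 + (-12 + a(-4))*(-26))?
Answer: I*√4047 ≈ 63.616*I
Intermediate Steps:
√(-4177 + (-12 + a(-4))*(-26)) = √(-4177 + (-12 + (3 - 1*(-4)))*(-26)) = √(-4177 + (-12 + (3 + 4))*(-26)) = √(-4177 + (-12 + 7)*(-26)) = √(-4177 - 5*(-26)) = √(-4177 + 130) = √(-4047) = I*√4047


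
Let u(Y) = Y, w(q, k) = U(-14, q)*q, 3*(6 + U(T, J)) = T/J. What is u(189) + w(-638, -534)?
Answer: 12037/3 ≈ 4012.3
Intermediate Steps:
U(T, J) = -6 + T/(3*J) (U(T, J) = -6 + (T/J)/3 = -6 + T/(3*J))
w(q, k) = q*(-6 - 14/(3*q)) (w(q, k) = (-6 + (⅓)*(-14)/q)*q = (-6 - 14/(3*q))*q = q*(-6 - 14/(3*q)))
u(189) + w(-638, -534) = 189 + (-14/3 - 6*(-638)) = 189 + (-14/3 + 3828) = 189 + 11470/3 = 12037/3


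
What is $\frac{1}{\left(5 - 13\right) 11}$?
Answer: $- \frac{1}{88} \approx -0.011364$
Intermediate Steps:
$\frac{1}{\left(5 - 13\right) 11} = \frac{1}{\left(-8\right) 11} = \frac{1}{-88} = - \frac{1}{88}$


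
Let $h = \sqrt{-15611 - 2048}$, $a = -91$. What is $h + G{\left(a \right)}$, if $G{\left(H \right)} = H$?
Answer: $-91 + i \sqrt{17659} \approx -91.0 + 132.89 i$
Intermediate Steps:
$h = i \sqrt{17659}$ ($h = \sqrt{-17659} = i \sqrt{17659} \approx 132.89 i$)
$h + G{\left(a \right)} = i \sqrt{17659} - 91 = -91 + i \sqrt{17659}$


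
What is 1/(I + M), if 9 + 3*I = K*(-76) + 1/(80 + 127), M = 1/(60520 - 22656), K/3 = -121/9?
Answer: 23513544/23955114589 ≈ 0.00098157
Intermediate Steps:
K = -121/3 (K = 3*(-121/9) = -121/3 ≈ -40.333)
M = 1/37864 ≈ 2.6410e-5
I = 632662/621 (I = -3 + (-121/3*(-76) + 1/(80 + 127))/3 = -3 + (9196/3 + 1/207)/3 = -3 + (⅓)*(634525/207) = -3 + 634525/621 = 632662/621 ≈ 1018.8)
1/(I + M) = 1/(632662/621 + 1/37864) = 1/(23955114589/23513544) = 23513544/23955114589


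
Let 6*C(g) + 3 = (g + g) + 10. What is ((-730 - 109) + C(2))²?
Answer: 25230529/36 ≈ 7.0085e+5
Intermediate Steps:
C(g) = 7/6 + g/3 (C(g) = -½ + ((g + g) + 10)/6 = -½ + (2*g + 10)/6 = -½ + (10 + 2*g)/6 = -½ + (5/3 + g/3) = 7/6 + g/3)
((-730 - 109) + C(2))² = ((-730 - 109) + (7/6 + (⅓)*2))² = (-839 + (7/6 + ⅔))² = (-839 + 11/6)² = (-5023/6)² = 25230529/36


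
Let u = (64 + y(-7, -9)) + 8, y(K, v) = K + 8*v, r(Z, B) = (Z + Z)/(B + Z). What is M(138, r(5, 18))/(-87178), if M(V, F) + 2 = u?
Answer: 9/87178 ≈ 0.00010324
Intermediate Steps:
r(Z, B) = 2*Z/(B + Z) (r(Z, B) = (2*Z)/(B + Z) = 2*Z/(B + Z))
u = -7 (u = (64 + (-7 + 8*(-9))) + 8 = (64 + (-7 - 72)) + 8 = (64 - 79) + 8 = -15 + 8 = -7)
M(V, F) = -9 (M(V, F) = -2 - 7 = -9)
M(138, r(5, 18))/(-87178) = -9/(-87178) = -9*(-1/87178) = 9/87178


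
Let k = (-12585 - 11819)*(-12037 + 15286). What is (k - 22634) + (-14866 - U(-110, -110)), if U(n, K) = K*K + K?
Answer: -79338086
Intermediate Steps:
U(n, K) = K + K² (U(n, K) = K² + K = K + K²)
k = -79288596 (k = -24404*3249 = -79288596)
(k - 22634) + (-14866 - U(-110, -110)) = (-79288596 - 22634) + (-14866 - (-110)*(1 - 110)) = -79311230 + (-14866 - (-110)*(-109)) = -79311230 + (-14866 - 1*11990) = -79311230 + (-14866 - 11990) = -79311230 - 26856 = -79338086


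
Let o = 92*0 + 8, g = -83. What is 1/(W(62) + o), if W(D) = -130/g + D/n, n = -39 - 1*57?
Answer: 3984/35539 ≈ 0.11210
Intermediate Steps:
n = -96 (n = -39 - 57 = -96)
o = 8 (o = 0 + 8 = 8)
W(D) = 130/83 - D/96 (W(D) = -130/(-83) + D/(-96) = -130*(-1/83) + D*(-1/96) = 130/83 - D/96)
1/(W(62) + o) = 1/((130/83 - 1/96*62) + 8) = 1/((130/83 - 31/48) + 8) = 1/(3667/3984 + 8) = 1/(35539/3984) = 3984/35539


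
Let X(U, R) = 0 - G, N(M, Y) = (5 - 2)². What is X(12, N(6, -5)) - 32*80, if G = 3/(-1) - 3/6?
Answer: -5113/2 ≈ -2556.5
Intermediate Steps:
N(M, Y) = 9 (N(M, Y) = 3² = 9)
G = -7/2 (G = 3*(-1) - 3*⅙ = -3 - ½ = -7/2 ≈ -3.5000)
X(U, R) = 7/2 (X(U, R) = 0 - 1*(-7/2) = 0 + 7/2 = 7/2)
X(12, N(6, -5)) - 32*80 = 7/2 - 32*80 = 7/2 - 2560 = -5113/2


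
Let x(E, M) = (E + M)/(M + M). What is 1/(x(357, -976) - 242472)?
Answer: -1952/473304725 ≈ -4.1242e-6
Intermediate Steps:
x(E, M) = (E + M)/(2*M) (x(E, M) = (E + M)/((2*M)) = (E + M)*(1/(2*M)) = (E + M)/(2*M))
1/(x(357, -976) - 242472) = 1/((½)*(357 - 976)/(-976) - 242472) = 1/((½)*(-1/976)*(-619) - 242472) = 1/(619/1952 - 242472) = 1/(-473304725/1952) = -1952/473304725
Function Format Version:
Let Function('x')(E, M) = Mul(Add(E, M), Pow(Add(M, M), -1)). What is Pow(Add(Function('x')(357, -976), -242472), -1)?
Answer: Rational(-1952, 473304725) ≈ -4.1242e-6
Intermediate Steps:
Function('x')(E, M) = Mul(Rational(1, 2), Pow(M, -1), Add(E, M)) (Function('x')(E, M) = Mul(Add(E, M), Pow(Mul(2, M), -1)) = Mul(Add(E, M), Mul(Rational(1, 2), Pow(M, -1))) = Mul(Rational(1, 2), Pow(M, -1), Add(E, M)))
Pow(Add(Function('x')(357, -976), -242472), -1) = Pow(Add(Mul(Rational(1, 2), Pow(-976, -1), Add(357, -976)), -242472), -1) = Pow(Add(Mul(Rational(1, 2), Rational(-1, 976), -619), -242472), -1) = Pow(Add(Rational(619, 1952), -242472), -1) = Pow(Rational(-473304725, 1952), -1) = Rational(-1952, 473304725)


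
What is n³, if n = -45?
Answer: -91125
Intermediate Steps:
n³ = (-45)³ = -91125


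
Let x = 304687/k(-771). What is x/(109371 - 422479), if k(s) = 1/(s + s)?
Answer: 234913677/156554 ≈ 1500.5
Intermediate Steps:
k(s) = 1/(2*s)
x = -469827354 (x = 304687/(((1/2)/(-771))) = 304687/(((1/2)*(-1/771))) = 304687/(-1/1542) = 304687*(-1542) = -469827354)
x/(109371 - 422479) = -469827354/(109371 - 422479) = -469827354/(-313108) = -469827354*(-1/313108) = 234913677/156554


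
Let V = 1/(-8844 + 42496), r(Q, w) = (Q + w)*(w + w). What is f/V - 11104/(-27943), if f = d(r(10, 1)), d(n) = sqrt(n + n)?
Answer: 11104/27943 + 67304*sqrt(11) ≈ 2.2322e+5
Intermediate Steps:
r(Q, w) = 2*w*(Q + w) (r(Q, w) = (Q + w)*(2*w) = 2*w*(Q + w))
V = 1/33652 ≈ 2.9716e-5
d(n) = sqrt(2)*sqrt(n) (d(n) = sqrt(2*n) = sqrt(2)*sqrt(n))
f = 2*sqrt(11) (f = sqrt(2)*sqrt(2*1*(10 + 1)) = sqrt(2)*sqrt(2*1*11) = sqrt(2)*sqrt(22) = 2*sqrt(11) ≈ 6.6332)
f/V - 11104/(-27943) = (2*sqrt(11))/(1/33652) - 11104/(-27943) = (2*sqrt(11))*33652 - 11104*(-1/27943) = 67304*sqrt(11) + 11104/27943 = 11104/27943 + 67304*sqrt(11)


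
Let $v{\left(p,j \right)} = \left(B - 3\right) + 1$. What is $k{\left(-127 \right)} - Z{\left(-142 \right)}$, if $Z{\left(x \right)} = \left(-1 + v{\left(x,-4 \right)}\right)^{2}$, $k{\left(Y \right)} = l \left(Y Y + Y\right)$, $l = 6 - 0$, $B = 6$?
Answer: $96003$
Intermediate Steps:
$v{\left(p,j \right)} = 4$ ($v{\left(p,j \right)} = \left(6 - 3\right) + 1 = 3 + 1 = 4$)
$l = 6$ ($l = 6 + 0 = 6$)
$k{\left(Y \right)} = 6 Y + 6 Y^{2}$ ($k{\left(Y \right)} = 6 \left(Y Y + Y\right) = 6 \left(Y^{2} + Y\right) = 6 \left(Y + Y^{2}\right) = 6 Y + 6 Y^{2}$)
$Z{\left(x \right)} = 9$ ($Z{\left(x \right)} = \left(-1 + 4\right)^{2} = 3^{2} = 9$)
$k{\left(-127 \right)} - Z{\left(-142 \right)} = 6 \left(-127\right) \left(1 - 127\right) - 9 = 6 \left(-127\right) \left(-126\right) - 9 = 96012 - 9 = 96003$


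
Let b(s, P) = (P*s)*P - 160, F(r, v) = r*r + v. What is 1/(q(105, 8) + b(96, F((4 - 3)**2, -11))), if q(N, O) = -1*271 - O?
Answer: 1/9161 ≈ 0.00010916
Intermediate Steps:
q(N, O) = -271 - O
F(r, v) = v + r**2 (F(r, v) = r**2 + v = v + r**2)
b(s, P) = -160 + s*P**2 (b(s, P) = s*P**2 - 160 = -160 + s*P**2)
1/(q(105, 8) + b(96, F((4 - 3)**2, -11))) = 1/((-271 - 1*8) + (-160 + 96*(-11 + ((4 - 3)**2)**2)**2)) = 1/((-271 - 8) + (-160 + 96*(-11 + (1**2)**2)**2)) = 1/(-279 + (-160 + 96*(-11 + 1**2)**2)) = 1/(-279 + (-160 + 96*(-11 + 1)**2)) = 1/(-279 + (-160 + 96*(-10)**2)) = 1/(-279 + (-160 + 96*100)) = 1/(-279 + (-160 + 9600)) = 1/(-279 + 9440) = 1/9161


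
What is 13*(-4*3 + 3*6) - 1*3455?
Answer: -3377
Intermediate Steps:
13*(-4*3 + 3*6) - 1*3455 = 13*(-12 + 18) - 3455 = 13*6 - 3455 = 78 - 3455 = -3377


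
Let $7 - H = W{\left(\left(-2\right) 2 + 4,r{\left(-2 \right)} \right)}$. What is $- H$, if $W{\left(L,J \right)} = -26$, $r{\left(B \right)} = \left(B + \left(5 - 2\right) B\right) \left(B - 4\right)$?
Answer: $-33$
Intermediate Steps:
$r{\left(B \right)} = 4 B \left(-4 + B\right)$ ($r{\left(B \right)} = \left(B + \left(5 - 2\right) B\right) \left(-4 + B\right) = \left(B + 3 B\right) \left(-4 + B\right) = 4 B \left(-4 + B\right)$)
$H = 33$ ($H = 7 - -26 = 7 + 26 = 33$)
$- H = \left(-1\right) 33 = -33$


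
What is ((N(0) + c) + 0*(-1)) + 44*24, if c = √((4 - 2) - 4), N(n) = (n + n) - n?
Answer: 1056 + I*√2 ≈ 1056.0 + 1.4142*I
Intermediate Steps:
N(n) = n (N(n) = 2*n - n = n)
c = I*√2 (c = √(2 - 4) = √(-2) = I*√2 ≈ 1.4142*I)
((N(0) + c) + 0*(-1)) + 44*24 = ((0 + I*√2) + 0*(-1)) + 44*24 = (I*√2 + 0) + 1056 = I*√2 + 1056 = 1056 + I*√2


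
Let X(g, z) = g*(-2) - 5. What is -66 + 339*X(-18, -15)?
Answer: 10443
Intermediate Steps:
X(g, z) = -5 - 2*g (X(g, z) = -2*g - 5 = -5 - 2*g)
-66 + 339*X(-18, -15) = -66 + 339*(-5 - 2*(-18)) = -66 + 339*(-5 + 36) = -66 + 339*31 = -66 + 10509 = 10443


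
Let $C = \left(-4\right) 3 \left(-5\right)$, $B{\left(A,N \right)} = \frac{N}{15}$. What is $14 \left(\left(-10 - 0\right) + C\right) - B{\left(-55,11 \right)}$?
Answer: $\frac{10489}{15} \approx 699.27$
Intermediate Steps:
$B{\left(A,N \right)} = \frac{N}{15}$ ($B{\left(A,N \right)} = N \frac{1}{15} = \frac{N}{15}$)
$C = 60$ ($C = \left(-12\right) \left(-5\right) = 60$)
$14 \left(\left(-10 - 0\right) + C\right) - B{\left(-55,11 \right)} = 14 \left(\left(-10 - 0\right) + 60\right) - \frac{1}{15} \cdot 11 = 14 \left(\left(-10 + 0\right) + 60\right) - \frac{11}{15} = 14 \left(-10 + 60\right) - \frac{11}{15} = 14 \cdot 50 - \frac{11}{15} = 700 - \frac{11}{15} = \frac{10489}{15}$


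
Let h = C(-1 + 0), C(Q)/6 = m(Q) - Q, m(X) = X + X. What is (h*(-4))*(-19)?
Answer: -456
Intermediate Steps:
m(X) = 2*X
C(Q) = 6*Q (C(Q) = 6*(2*Q - Q) = 6*Q)
h = -6 (h = 6*(-1 + 0) = 6*(-1) = -6)
(h*(-4))*(-19) = -6*(-4)*(-19) = 24*(-19) = -456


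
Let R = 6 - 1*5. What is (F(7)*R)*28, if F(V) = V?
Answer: 196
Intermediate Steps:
R = 1 (R = 6 - 5 = 1)
(F(7)*R)*28 = (7*1)*28 = 7*28 = 196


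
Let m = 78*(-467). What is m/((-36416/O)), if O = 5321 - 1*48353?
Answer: -97967727/2276 ≈ -43044.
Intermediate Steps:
m = -36426
O = -43032 (O = 5321 - 48353 = -43032)
m/((-36416/O)) = -36426/((-36416/(-43032))) = -36426/((-36416*(-1/43032))) = -36426/4552/5379 = -36426*5379/4552 = -97967727/2276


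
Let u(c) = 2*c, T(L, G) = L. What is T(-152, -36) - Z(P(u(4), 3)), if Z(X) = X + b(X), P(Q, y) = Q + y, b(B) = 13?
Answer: -176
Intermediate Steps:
Z(X) = 13 + X (Z(X) = X + 13 = 13 + X)
T(-152, -36) - Z(P(u(4), 3)) = -152 - (13 + (2*4 + 3)) = -152 - (13 + (8 + 3)) = -152 - (13 + 11) = -152 - 1*24 = -152 - 24 = -176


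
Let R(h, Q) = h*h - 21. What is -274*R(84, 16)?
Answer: -1927590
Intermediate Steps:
R(h, Q) = -21 + h² (R(h, Q) = h² - 21 = -21 + h²)
-274*R(84, 16) = -274*(-21 + 84²) = -274*(-21 + 7056) = -274*7035 = -1927590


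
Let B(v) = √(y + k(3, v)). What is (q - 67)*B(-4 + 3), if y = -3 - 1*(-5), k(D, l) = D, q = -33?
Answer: -100*√5 ≈ -223.61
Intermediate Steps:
y = 2 (y = -3 + 5 = 2)
B(v) = √5 (B(v) = √(2 + 3) = √5)
(q - 67)*B(-4 + 3) = (-33 - 67)*√5 = -100*√5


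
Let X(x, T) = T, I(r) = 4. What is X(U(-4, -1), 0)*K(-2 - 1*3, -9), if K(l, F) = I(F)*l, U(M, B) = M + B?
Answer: 0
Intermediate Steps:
U(M, B) = B + M
K(l, F) = 4*l
X(U(-4, -1), 0)*K(-2 - 1*3, -9) = 0*(4*(-2 - 1*3)) = 0*(4*(-2 - 3)) = 0*(4*(-5)) = 0*(-20) = 0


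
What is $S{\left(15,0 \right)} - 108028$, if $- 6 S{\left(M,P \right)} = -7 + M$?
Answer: $- \frac{324088}{3} \approx -1.0803 \cdot 10^{5}$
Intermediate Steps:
$S{\left(M,P \right)} = \frac{7}{6} - \frac{M}{6}$ ($S{\left(M,P \right)} = - \frac{-7 + M}{6} = \frac{7}{6} - \frac{M}{6}$)
$S{\left(15,0 \right)} - 108028 = \left(\frac{7}{6} - \frac{5}{2}\right) - 108028 = - \frac{4}{3} - 108028 = - \frac{324088}{3}$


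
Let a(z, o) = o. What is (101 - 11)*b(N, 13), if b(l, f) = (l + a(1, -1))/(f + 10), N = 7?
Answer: 540/23 ≈ 23.478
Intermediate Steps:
b(l, f) = (-1 + l)/(10 + f) (b(l, f) = (l - 1)/(f + 10) = (-1 + l)/(10 + f))
(101 - 11)*b(N, 13) = (101 - 11)*((-1 + 7)/(10 + 13)) = 90*(6/23) = 540/23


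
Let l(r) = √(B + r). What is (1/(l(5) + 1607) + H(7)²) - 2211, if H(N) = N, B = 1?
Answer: -5583240159/2582443 - √6/2582443 ≈ -2162.0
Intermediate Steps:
l(r) = √(1 + r)
(1/(l(5) + 1607) + H(7)²) - 2211 = (1/(√(1 + 5) + 1607) + 7²) - 2211 = (1/(√6 + 1607) + 49) - 2211 = (1/(1607 + √6) + 49) - 2211 = (49 + 1/(1607 + √6)) - 2211 = -2162 + 1/(1607 + √6)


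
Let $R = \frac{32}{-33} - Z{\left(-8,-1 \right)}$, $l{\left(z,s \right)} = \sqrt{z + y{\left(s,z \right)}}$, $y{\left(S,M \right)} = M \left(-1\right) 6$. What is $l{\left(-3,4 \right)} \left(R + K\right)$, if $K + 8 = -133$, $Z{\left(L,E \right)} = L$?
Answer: $- \frac{4421 \sqrt{15}}{33} \approx -518.86$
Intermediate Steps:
$y{\left(S,M \right)} = - 6 M$ ($y{\left(S,M \right)} = - M 6 = - 6 M$)
$l{\left(z,s \right)} = \sqrt{5} \sqrt{- z}$ ($l{\left(z,s \right)} = \sqrt{z - 6 z} = \sqrt{- 5 z} = \sqrt{5} \sqrt{- z}$)
$R = \frac{232}{33}$ ($R = \frac{32}{-33} - -8 = 32 \left(- \frac{1}{33}\right) + 8 = - \frac{32}{33} + 8 = \frac{232}{33} \approx 7.0303$)
$K = -141$ ($K = -8 - 133 = -141$)
$l{\left(-3,4 \right)} \left(R + K\right) = \sqrt{5} \sqrt{\left(-1\right) \left(-3\right)} \left(\frac{232}{33} - 141\right) = \sqrt{5} \sqrt{3} \left(- \frac{4421}{33}\right) = \sqrt{15} \left(- \frac{4421}{33}\right) = - \frac{4421 \sqrt{15}}{33}$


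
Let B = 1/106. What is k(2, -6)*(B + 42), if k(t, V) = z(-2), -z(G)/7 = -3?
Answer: 93513/106 ≈ 882.20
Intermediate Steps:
z(G) = 21 (z(G) = -7*(-3) = 21)
k(t, V) = 21
B = 1/106 ≈ 0.0094340
k(2, -6)*(B + 42) = 21*(1/106 + 42) = 21*(4453/106) = 93513/106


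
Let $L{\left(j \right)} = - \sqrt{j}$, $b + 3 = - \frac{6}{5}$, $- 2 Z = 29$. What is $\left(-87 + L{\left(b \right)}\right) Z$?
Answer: $\frac{2523}{2} + \frac{29 i \sqrt{105}}{10} \approx 1261.5 + 29.716 i$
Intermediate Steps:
$Z = - \frac{29}{2}$ ($Z = \left(- \frac{1}{2}\right) 29 = - \frac{29}{2} \approx -14.5$)
$b = - \frac{21}{5}$ ($b = -3 - \frac{6}{5} = - \frac{21}{5} \approx -4.2$)
$\left(-87 + L{\left(b \right)}\right) Z = \left(-87 - \sqrt{- \frac{21}{5}}\right) \left(- \frac{29}{2}\right) = \left(-87 - \frac{i \sqrt{105}}{5}\right) \left(- \frac{29}{2}\right) = \frac{2523}{2} + \frac{29 i \sqrt{105}}{10}$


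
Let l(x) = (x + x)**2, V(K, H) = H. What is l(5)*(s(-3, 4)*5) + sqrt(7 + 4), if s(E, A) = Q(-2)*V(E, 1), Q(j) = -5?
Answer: -2500 + sqrt(11) ≈ -2496.7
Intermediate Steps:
s(E, A) = -5 (s(E, A) = -5*1 = -5)
l(x) = 4*x**2 (l(x) = (2*x)**2 = 4*x**2)
l(5)*(s(-3, 4)*5) + sqrt(7 + 4) = (4*5**2)*(-5*5) + sqrt(7 + 4) = (4*25)*(-25) + sqrt(11) = 100*(-25) + sqrt(11) = -2500 + sqrt(11)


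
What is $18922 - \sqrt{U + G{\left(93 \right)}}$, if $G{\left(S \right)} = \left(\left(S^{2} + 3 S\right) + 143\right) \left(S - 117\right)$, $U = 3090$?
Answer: $18922 - 3 i \sqrt{23846} \approx 18922.0 - 463.26 i$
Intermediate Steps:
$G{\left(S \right)} = \left(-117 + S\right) \left(143 + S^{2} + 3 S\right)$ ($G{\left(S \right)} = \left(143 + S^{2} + 3 S\right) \left(-117 + S\right) = \left(-117 + S\right) \left(143 + S^{2} + 3 S\right)$)
$18922 - \sqrt{U + G{\left(93 \right)}} = 18922 - \sqrt{3090 - \left(36075 - 804357 + 985986\right)} = 18922 - \sqrt{3090 - 217704} = 18922 - \sqrt{-214614} = 18922 - 3 i \sqrt{23846}$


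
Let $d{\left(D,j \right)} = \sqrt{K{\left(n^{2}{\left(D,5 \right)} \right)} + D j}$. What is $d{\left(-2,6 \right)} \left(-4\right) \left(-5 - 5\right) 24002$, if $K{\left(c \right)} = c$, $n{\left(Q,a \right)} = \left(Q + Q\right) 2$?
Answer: $1920160 \sqrt{13} \approx 6.9232 \cdot 10^{6}$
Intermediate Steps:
$n{\left(Q,a \right)} = 4 Q$ ($n{\left(Q,a \right)} = 2 Q 2 = 4 Q$)
$d{\left(D,j \right)} = \sqrt{16 D^{2} + D j}$ ($d{\left(D,j \right)} = \sqrt{\left(4 D\right)^{2} + D j} = \sqrt{16 D^{2} + D j}$)
$d{\left(-2,6 \right)} \left(-4\right) \left(-5 - 5\right) 24002 = \sqrt{- 2 \left(6 + 16 \left(-2\right)\right)} \left(-4\right) \left(-5 - 5\right) 24002 = \sqrt{- 2 \left(6 - 32\right)} \left(-4\right) \left(-10\right) 24002 = \sqrt{\left(-2\right) \left(-26\right)} \left(-4\right) \left(-10\right) 24002 = \sqrt{52} \left(-4\right) \left(-10\right) 24002 = 2 \sqrt{13} \left(-4\right) \left(-10\right) 24002 = - 8 \sqrt{13} \left(-10\right) 24002 = 80 \sqrt{13} \cdot 24002 = 1920160 \sqrt{13}$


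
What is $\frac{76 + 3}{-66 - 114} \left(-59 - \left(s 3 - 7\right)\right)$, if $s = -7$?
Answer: $\frac{2449}{180} \approx 13.606$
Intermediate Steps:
$\frac{76 + 3}{-66 - 114} \left(-59 - \left(s 3 - 7\right)\right) = \frac{76 + 3}{-66 - 114} \left(-59 - \left(\left(-7\right) 3 - 7\right)\right) = \frac{79}{-180} \left(-59 - \left(-21 - 7\right)\right) = 79 \left(- \frac{1}{180}\right) \left(-59 - -28\right) = - \frac{79 \left(-59 + 28\right)}{180} = \left(- \frac{79}{180}\right) \left(-31\right) = \frac{2449}{180}$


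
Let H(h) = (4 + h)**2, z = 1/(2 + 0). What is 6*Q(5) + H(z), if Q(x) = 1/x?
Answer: 429/20 ≈ 21.450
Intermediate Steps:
z = 1/2 ≈ 0.50000
6*Q(5) + H(z) = 6/5 + (4 + 1/2)**2 = 6*(1/5) + (9/2)**2 = 6/5 + 81/4 = 429/20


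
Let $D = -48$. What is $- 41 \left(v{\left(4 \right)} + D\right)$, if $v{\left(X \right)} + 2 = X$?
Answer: $1886$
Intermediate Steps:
$v{\left(X \right)} = -2 + X$
$- 41 \left(v{\left(4 \right)} + D\right) = - 41 \left(\left(-2 + 4\right) - 48\right) = - 41 \left(2 - 48\right) = \left(-41\right) \left(-46\right) = 1886$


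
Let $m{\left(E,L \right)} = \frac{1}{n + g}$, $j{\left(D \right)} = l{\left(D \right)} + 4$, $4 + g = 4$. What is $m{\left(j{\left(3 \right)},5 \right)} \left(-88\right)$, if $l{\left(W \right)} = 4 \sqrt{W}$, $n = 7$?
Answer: $- \frac{88}{7} \approx -12.571$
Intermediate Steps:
$g = 0$ ($g = -4 + 4 = 0$)
$j{\left(D \right)} = 4 + 4 \sqrt{D}$ ($j{\left(D \right)} = 4 \sqrt{D} + 4 = 4 + 4 \sqrt{D}$)
$m{\left(E,L \right)} = \frac{1}{7}$ ($m{\left(E,L \right)} = \frac{1}{7 + 0} = \frac{1}{7}$)
$m{\left(j{\left(3 \right)},5 \right)} \left(-88\right) = \frac{1}{7} \left(-88\right) = - \frac{88}{7}$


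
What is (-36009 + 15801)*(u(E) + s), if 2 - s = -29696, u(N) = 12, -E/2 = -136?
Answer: -600379680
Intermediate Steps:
E = 272 (E = -2*(-136) = 272)
s = 29698 (s = 2 - 1*(-29696) = 2 + 29696 = 29698)
(-36009 + 15801)*(u(E) + s) = (-36009 + 15801)*(12 + 29698) = -20208*29710 = -600379680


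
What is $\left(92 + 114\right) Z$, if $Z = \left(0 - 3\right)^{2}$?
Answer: $1854$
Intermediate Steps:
$Z = 9$ ($Z = \left(-3\right)^{2} = 9$)
$\left(92 + 114\right) Z = \left(92 + 114\right) 9 = 206 \cdot 9 = 1854$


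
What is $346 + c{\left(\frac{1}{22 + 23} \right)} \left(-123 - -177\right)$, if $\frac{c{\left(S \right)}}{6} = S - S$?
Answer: $346$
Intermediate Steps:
$c{\left(S \right)} = 0$ ($c{\left(S \right)} = 6 \left(S - S\right) = 6 \cdot 0 = 0$)
$346 + c{\left(\frac{1}{22 + 23} \right)} \left(-123 - -177\right) = 346 + 0 \left(-123 - -177\right) = 346 + 0 \left(-123 + 177\right) = 346 + 0 \cdot 54 = 346 + 0 = 346$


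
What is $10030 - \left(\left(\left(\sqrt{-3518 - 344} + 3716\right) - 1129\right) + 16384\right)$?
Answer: $-8941 - i \sqrt{3862} \approx -8941.0 - 62.145 i$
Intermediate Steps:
$10030 - \left(\left(\left(\sqrt{-3518 - 344} + 3716\right) - 1129\right) + 16384\right) = 10030 - \left(\left(\left(\sqrt{-3862} + 3716\right) - 1129\right) + 16384\right) = 10030 - \left(\left(\left(i \sqrt{3862} + 3716\right) - 1129\right) + 16384\right) = 10030 - \left(\left(\left(3716 + i \sqrt{3862}\right) - 1129\right) + 16384\right) = 10030 - \left(\left(2587 + i \sqrt{3862}\right) + 16384\right) = 10030 - \left(18971 + i \sqrt{3862}\right) = -8941 - i \sqrt{3862}$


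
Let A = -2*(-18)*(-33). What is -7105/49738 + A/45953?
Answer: -385584809/2285610314 ≈ -0.16870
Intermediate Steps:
A = -1188 (A = 36*(-33) = -1188)
-7105/49738 + A/45953 = -7105/49738 - 1188/45953 = -385584809/2285610314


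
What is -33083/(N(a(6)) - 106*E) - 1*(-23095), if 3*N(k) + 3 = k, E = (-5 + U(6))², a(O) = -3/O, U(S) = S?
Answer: 15048583/643 ≈ 23404.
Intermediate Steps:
E = 1 (E = (-5 + 6)² = 1² = 1)
N(k) = -1 + k/3
-33083/(N(a(6)) - 106*E) - 1*(-23095) = -33083/((-1 + (-3/6)/3) - 106*1) - 1*(-23095) = -33083/((-1 + (-3*⅙)/3) - 106) + 23095 = -33083/((-1 + (⅓)*(-½)) - 106) + 23095 = -33083/((-1 - ⅙) - 106) + 23095 = -33083/(-7/6 - 106) + 23095 = -33083/(-643/6) + 23095 = -33083*(-6/643) + 23095 = 198498/643 + 23095 = 15048583/643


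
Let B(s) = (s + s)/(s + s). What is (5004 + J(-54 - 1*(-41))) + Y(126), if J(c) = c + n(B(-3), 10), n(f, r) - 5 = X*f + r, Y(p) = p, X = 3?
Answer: 5135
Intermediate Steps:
B(s) = 1 (B(s) = (2*s)/((2*s)) = (2*s)*(1/(2*s)) = 1)
n(f, r) = 5 + r + 3*f (n(f, r) = 5 + (3*f + r) = 5 + (r + 3*f) = 5 + r + 3*f)
J(c) = 18 + c (J(c) = c + (5 + 10 + 3*1) = c + (5 + 10 + 3) = c + 18 = 18 + c)
(5004 + J(-54 - 1*(-41))) + Y(126) = (5004 + (18 + (-54 - 1*(-41)))) + 126 = (5004 + (18 + (-54 + 41))) + 126 = (5004 + (18 - 13)) + 126 = (5004 + 5) + 126 = 5009 + 126 = 5135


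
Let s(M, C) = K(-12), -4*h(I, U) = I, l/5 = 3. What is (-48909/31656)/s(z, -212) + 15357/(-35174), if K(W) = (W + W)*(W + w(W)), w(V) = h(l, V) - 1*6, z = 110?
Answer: -42581004565/96871728528 ≈ -0.43956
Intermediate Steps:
l = 15 (l = 5*3 = 15)
h(I, U) = -I/4
w(V) = -39/4 (w(V) = -¼*15 - 1*6 = -15/4 - 6 = -39/4)
K(W) = 2*W*(-39/4 + W) (K(W) = (W + W)*(W - 39/4) = (2*W)*(-39/4 + W) = 2*W*(-39/4 + W))
s(M, C) = 522 (s(M, C) = (½)*(-12)*(-39 + 4*(-12)) = (½)*(-12)*(-39 - 48) = (½)*(-12)*(-87) = 522)
(-48909/31656)/s(z, -212) + 15357/(-35174) = -48909/31656/522 + 15357/(-35174) = -48909*1/31656*(1/522) + 15357*(-1/35174) = -16303/10552*1/522 - 15357/35174 = -16303/5508144 - 15357/35174 = -42581004565/96871728528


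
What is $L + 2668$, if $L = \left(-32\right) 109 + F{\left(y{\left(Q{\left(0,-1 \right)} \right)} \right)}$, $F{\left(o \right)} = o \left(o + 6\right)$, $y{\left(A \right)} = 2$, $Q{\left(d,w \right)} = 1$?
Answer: $-804$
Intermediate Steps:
$F{\left(o \right)} = o \left(6 + o\right)$
$L = -3472$ ($L = \left(-32\right) 109 + 2 \left(6 + 2\right) = -3488 + 2 \cdot 8 = -3488 + 16 = -3472$)
$L + 2668 = -3472 + 2668 = -804$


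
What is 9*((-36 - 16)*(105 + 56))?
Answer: -75348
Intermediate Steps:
9*((-36 - 16)*(105 + 56)) = 9*(-52*161) = 9*(-8372) = -75348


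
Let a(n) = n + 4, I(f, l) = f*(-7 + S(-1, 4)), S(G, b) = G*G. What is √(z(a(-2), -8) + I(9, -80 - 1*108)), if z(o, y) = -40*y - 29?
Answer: √237 ≈ 15.395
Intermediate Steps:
S(G, b) = G²
I(f, l) = -6*f (I(f, l) = f*(-7 + (-1)²) = f*(-7 + 1) = f*(-6) = -6*f)
a(n) = 4 + n
z(o, y) = -29 - 40*y
√(z(a(-2), -8) + I(9, -80 - 1*108)) = √((-29 - 40*(-8)) - 6*9) = √((-29 + 320) - 54) = √(291 - 54) = √237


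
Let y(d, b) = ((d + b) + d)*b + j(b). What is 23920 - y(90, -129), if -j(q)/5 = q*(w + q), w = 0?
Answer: 113704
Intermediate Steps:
j(q) = -5*q² (j(q) = -5*q*(0 + q) = -5*q*q = -5*q²)
y(d, b) = -5*b² + b*(b + 2*d) (y(d, b) = ((d + b) + d)*b - 5*b² = ((b + d) + d)*b - 5*b² = (b + 2*d)*b - 5*b² = b*(b + 2*d) - 5*b² = -5*b² + b*(b + 2*d))
23920 - y(90, -129) = 23920 - 2*(-129)*(90 - 2*(-129)) = 23920 - 2*(-129)*(90 + 258) = 23920 - 2*(-129)*348 = 23920 - 1*(-89784) = 23920 + 89784 = 113704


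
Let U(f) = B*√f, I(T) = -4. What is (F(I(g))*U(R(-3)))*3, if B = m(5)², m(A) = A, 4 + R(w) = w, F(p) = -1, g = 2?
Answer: -75*I*√7 ≈ -198.43*I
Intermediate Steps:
R(w) = -4 + w
B = 25 (B = 5² = 25)
U(f) = 25*√f
(F(I(g))*U(R(-3)))*3 = -25*√(-4 - 3)*3 = -25*√(-7)*3 = -25*I*√7*3 = -75*I*√7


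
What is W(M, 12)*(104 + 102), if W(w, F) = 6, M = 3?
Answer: 1236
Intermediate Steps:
W(M, 12)*(104 + 102) = 6*(104 + 102) = 6*206 = 1236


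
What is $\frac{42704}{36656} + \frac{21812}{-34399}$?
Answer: $\frac{1020479}{1922149} \approx 0.5309$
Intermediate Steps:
$\frac{42704}{36656} + \frac{21812}{-34399} = 42704 \cdot \frac{1}{36656} + 21812 \left(- \frac{1}{34399}\right) = \frac{2669}{2291} - \frac{532}{839} = \frac{1020479}{1922149}$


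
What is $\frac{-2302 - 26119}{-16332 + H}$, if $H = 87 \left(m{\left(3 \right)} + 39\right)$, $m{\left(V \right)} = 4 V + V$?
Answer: $\frac{28421}{11634} \approx 2.4429$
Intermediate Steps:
$m{\left(V \right)} = 5 V$
$H = 4698$ ($H = 87 \left(5 \cdot 3 + 39\right) = 87 \left(15 + 39\right) = 87 \cdot 54 = 4698$)
$\frac{-2302 - 26119}{-16332 + H} = \frac{-2302 - 26119}{-16332 + 4698} = - \frac{28421}{-11634} = \left(-28421\right) \left(- \frac{1}{11634}\right) = \frac{28421}{11634}$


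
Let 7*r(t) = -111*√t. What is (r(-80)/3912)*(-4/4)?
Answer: 37*I*√5/2282 ≈ 0.036255*I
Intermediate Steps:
r(t) = -111*√t/7 (r(t) = (-111*√t)/7 = -111*√t/7)
(r(-80)/3912)*(-4/4) = (-444*I*√5/7/3912)*(-4/4) = (-444*I*√5/7*(1/3912))*(-4*¼) = (-444*I*√5/7*(1/3912))*(-1) = -37*I*√5/2282*(-1) = 37*I*√5/2282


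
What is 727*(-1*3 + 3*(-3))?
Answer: -8724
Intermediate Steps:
727*(-1*3 + 3*(-3)) = 727*(-3 - 9) = 727*(-12) = -8724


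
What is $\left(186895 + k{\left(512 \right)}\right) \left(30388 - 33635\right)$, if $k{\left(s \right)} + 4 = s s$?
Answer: $-1458016645$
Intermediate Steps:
$k{\left(s \right)} = -4 + s^{2}$ ($k{\left(s \right)} = -4 + s s = -4 + s^{2}$)
$\left(186895 + k{\left(512 \right)}\right) \left(30388 - 33635\right) = \left(186895 - \left(4 - 512^{2}\right)\right) \left(30388 - 33635\right) = \left(186895 + \left(-4 + 262144\right)\right) \left(-3247\right) = \left(186895 + 262140\right) \left(-3247\right) = 449035 \left(-3247\right) = -1458016645$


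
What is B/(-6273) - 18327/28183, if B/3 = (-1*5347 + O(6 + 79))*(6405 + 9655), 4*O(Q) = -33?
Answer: 2423849470888/58930653 ≈ 41131.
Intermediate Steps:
O(Q) = -33/4 (O(Q) = (¼)*(-33) = -33/4)
B = -258015945 (B = 3*((-1*5347 - 33/4)*(6405 + 9655)) = 3*((-5347 - 33/4)*16060) = 3*(-21421/4*16060) = 3*(-86005315) = -258015945)
B/(-6273) - 18327/28183 = -258015945/(-6273) - 18327/28183 = -258015945*(-1/6273) - 18327*1/28183 = 86005315/2091 - 18327/28183 = 2423849470888/58930653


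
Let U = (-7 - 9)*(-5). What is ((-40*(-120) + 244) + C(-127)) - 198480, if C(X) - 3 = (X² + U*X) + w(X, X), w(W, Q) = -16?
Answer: -187480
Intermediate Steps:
U = 80 (U = -16*(-5) = 80)
C(X) = -13 + X² + 80*X (C(X) = 3 + ((X² + 80*X) - 16) = 3 + (-16 + X² + 80*X) = -13 + X² + 80*X)
((-40*(-120) + 244) + C(-127)) - 198480 = ((-40*(-120) + 244) + (-13 + (-127)² + 80*(-127))) - 198480 = ((4800 + 244) + (-13 + 16129 - 10160)) - 198480 = (5044 + 5956) - 198480 = 11000 - 198480 = -187480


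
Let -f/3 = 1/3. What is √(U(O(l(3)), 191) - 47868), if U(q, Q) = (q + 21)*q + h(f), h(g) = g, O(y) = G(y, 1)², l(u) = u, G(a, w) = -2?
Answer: I*√47769 ≈ 218.56*I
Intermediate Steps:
f = -1 (f = -3/3 = -3*⅓ = -1)
O(y) = 4 (O(y) = (-2)² = 4)
U(q, Q) = -1 + q*(21 + q) (U(q, Q) = (q + 21)*q - 1 = (21 + q)*q - 1 = q*(21 + q) - 1 = -1 + q*(21 + q))
√(U(O(l(3)), 191) - 47868) = √((-1 + 4² + 21*4) - 47868) = √((-1 + 16 + 84) - 47868) = √(99 - 47868) = √(-47769) = I*√47769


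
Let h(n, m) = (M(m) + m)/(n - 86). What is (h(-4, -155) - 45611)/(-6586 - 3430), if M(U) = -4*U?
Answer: 273697/60096 ≈ 4.5543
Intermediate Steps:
h(n, m) = -3*m/(-86 + n) (h(n, m) = (-4*m + m)/(n - 86) = (-3*m)/(-86 + n) = -3*m/(-86 + n))
(h(-4, -155) - 45611)/(-6586 - 3430) = (-3*(-155)/(-86 - 4) - 45611)/(-6586 - 3430) = (-3*(-155)/(-90) - 45611)/(-10016) = (-3*(-155)*(-1/90) - 45611)*(-1/10016) = (-31/6 - 45611)*(-1/10016) = -273697/6*(-1/10016) = 273697/60096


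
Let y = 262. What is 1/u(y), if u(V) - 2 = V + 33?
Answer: 1/297 ≈ 0.0033670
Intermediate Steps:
u(V) = 35 + V (u(V) = 2 + (V + 33) = 2 + (33 + V) = 35 + V)
1/u(y) = 1/(35 + 262) = 1/297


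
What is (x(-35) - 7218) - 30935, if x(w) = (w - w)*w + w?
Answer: -38188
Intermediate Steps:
x(w) = w (x(w) = 0*w + w = 0 + w = w)
(x(-35) - 7218) - 30935 = (-35 - 7218) - 30935 = -7253 - 30935 = -38188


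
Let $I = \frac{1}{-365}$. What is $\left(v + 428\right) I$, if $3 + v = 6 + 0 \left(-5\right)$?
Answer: $- \frac{431}{365} \approx -1.1808$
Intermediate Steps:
$v = 3$ ($v = -3 + \left(6 + 0 \left(-5\right)\right) = -3 + \left(6 + 0\right) = -3 + 6 = 3$)
$I = - \frac{1}{365} \approx -0.0027397$
$\left(v + 428\right) I = \left(3 + 428\right) \left(- \frac{1}{365}\right) = 431 \left(- \frac{1}{365}\right) = - \frac{431}{365}$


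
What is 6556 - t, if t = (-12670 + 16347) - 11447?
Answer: 14326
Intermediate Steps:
t = -7770 (t = 3677 - 11447 = -7770)
6556 - t = 6556 - 1*(-7770) = 6556 + 7770 = 14326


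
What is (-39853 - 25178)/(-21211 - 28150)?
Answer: 65031/49361 ≈ 1.3175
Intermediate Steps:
(-39853 - 25178)/(-21211 - 28150) = -65031/(-49361) = -65031*(-1/49361) = 65031/49361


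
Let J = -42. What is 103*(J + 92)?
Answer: 5150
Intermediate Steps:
103*(J + 92) = 103*(-42 + 92) = 103*50 = 5150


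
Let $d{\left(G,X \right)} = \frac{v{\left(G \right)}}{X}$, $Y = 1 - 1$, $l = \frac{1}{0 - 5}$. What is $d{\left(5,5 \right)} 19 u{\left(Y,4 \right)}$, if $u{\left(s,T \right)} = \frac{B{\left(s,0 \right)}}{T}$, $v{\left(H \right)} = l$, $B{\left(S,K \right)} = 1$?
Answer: $- \frac{19}{100} \approx -0.19$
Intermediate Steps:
$l = - \frac{1}{5}$ ($l = \frac{1}{0 - 5} = \frac{1}{-5} = - \frac{1}{5} \approx -0.2$)
$Y = 0$
$v{\left(H \right)} = - \frac{1}{5}$
$d{\left(G,X \right)} = - \frac{1}{5 X}$
$u{\left(s,T \right)} = \frac{1}{T}$ ($u{\left(s,T \right)} = 1 \frac{1}{T} = \frac{1}{T}$)
$d{\left(5,5 \right)} 19 u{\left(Y,4 \right)} = \frac{- \frac{1}{5 \cdot 5} \cdot 19}{4} = \left(- \frac{1}{5}\right) \frac{1}{5} \cdot 19 \cdot \frac{1}{4} = \left(- \frac{1}{25}\right) 19 \cdot \frac{1}{4} = \left(- \frac{19}{25}\right) \frac{1}{4} = - \frac{19}{100}$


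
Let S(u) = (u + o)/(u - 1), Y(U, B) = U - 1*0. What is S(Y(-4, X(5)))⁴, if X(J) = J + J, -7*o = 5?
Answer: 1185921/1500625 ≈ 0.79029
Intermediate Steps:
o = -5/7 (o = -⅐*5 = -5/7 ≈ -0.71429)
X(J) = 2*J
Y(U, B) = U (Y(U, B) = U + 0 = U)
S(u) = (-5/7 + u)/(-1 + u) (S(u) = (u - 5/7)/(u - 1) = (-5/7 + u)/(-1 + u))
S(Y(-4, X(5)))⁴ = ((-5/7 - 4)/(-1 - 4))⁴ = (-33/7/(-5))⁴ = (-⅕*(-33/7))⁴ = (33/35)⁴ = 1185921/1500625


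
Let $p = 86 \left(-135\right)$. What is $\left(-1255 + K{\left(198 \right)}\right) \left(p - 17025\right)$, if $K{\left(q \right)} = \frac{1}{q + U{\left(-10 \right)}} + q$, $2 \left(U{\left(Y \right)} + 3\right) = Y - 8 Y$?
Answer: $\frac{60534141}{2} \approx 3.0267 \cdot 10^{7}$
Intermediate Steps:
$U{\left(Y \right)} = -3 - \frac{7 Y}{2}$ ($U{\left(Y \right)} = -3 + \frac{Y - 8 Y}{2} = -3 + \frac{\left(-7\right) Y}{2} = -3 - \frac{7 Y}{2}$)
$K{\left(q \right)} = q + \frac{1}{32 + q}$ ($K{\left(q \right)} = \frac{1}{q - -32} + q = \frac{1}{q + \left(-3 + 35\right)} + q = \frac{1}{q + 32} + q = \frac{1}{32 + q} + q = q + \frac{1}{32 + q}$)
$p = -11610$
$\left(-1255 + K{\left(198 \right)}\right) \left(p - 17025\right) = \left(-1255 + \frac{1 + 198^{2} + 32 \cdot 198}{32 + 198}\right) \left(-11610 - 17025\right) = \left(-1255 + \frac{1 + 39204 + 6336}{230}\right) \left(-11610 - 17025\right) = \left(-1255 + \frac{1}{230} \cdot 45541\right) \left(-28635\right) = \left(-1255 + \frac{45541}{230}\right) \left(-28635\right) = \left(- \frac{243109}{230}\right) \left(-28635\right) = \frac{60534141}{2}$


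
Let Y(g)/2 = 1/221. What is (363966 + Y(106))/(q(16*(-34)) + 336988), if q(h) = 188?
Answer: 10054561/9314487 ≈ 1.0795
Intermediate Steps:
Y(g) = 2/221
(363966 + Y(106))/(q(16*(-34)) + 336988) = (363966 + 2/221)/(188 + 336988) = (80436488/221)/337176 = (80436488/221)*(1/337176) = 10054561/9314487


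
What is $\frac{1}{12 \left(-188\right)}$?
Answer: $- \frac{1}{2256} \approx -0.00044326$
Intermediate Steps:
$\frac{1}{12 \left(-188\right)} = \frac{1}{-2256} = - \frac{1}{2256}$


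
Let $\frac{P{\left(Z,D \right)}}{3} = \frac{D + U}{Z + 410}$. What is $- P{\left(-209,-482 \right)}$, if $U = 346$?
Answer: $\frac{136}{67} \approx 2.0299$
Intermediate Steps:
$P{\left(Z,D \right)} = \frac{3 \left(346 + D\right)}{410 + Z}$ ($P{\left(Z,D \right)} = 3 \frac{D + 346}{Z + 410} = 3 \frac{346 + D}{410 + Z} = \frac{3 \left(346 + D\right)}{410 + Z}$)
$- P{\left(-209,-482 \right)} = - \frac{3 \left(346 - 482\right)}{410 - 209} = - \frac{3 \left(-136\right)}{201} = \left(-1\right) \left(- \frac{136}{67}\right) = \frac{136}{67}$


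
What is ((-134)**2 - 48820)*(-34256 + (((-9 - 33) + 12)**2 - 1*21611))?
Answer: 1696501488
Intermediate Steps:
((-134)**2 - 48820)*(-34256 + (((-9 - 33) + 12)**2 - 1*21611)) = (17956 - 48820)*(-34256 + ((-42 + 12)**2 - 21611)) = -30864*(-34256 + ((-30)**2 - 21611)) = -30864*(-34256 + (900 - 21611)) = -30864*(-34256 - 20711) = -30864*(-54967) = 1696501488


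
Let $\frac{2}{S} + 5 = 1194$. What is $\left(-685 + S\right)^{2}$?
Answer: $\frac{663349978369}{1413721} \approx 4.6922 \cdot 10^{5}$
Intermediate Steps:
$S = \frac{2}{1189}$ ($S = \frac{2}{-5 + 1194} = \frac{2}{1189} \approx 0.0016821$)
$\left(-685 + S\right)^{2} = \left(-685 + \frac{2}{1189}\right)^{2} = \left(- \frac{814463}{1189}\right)^{2} = \frac{663349978369}{1413721}$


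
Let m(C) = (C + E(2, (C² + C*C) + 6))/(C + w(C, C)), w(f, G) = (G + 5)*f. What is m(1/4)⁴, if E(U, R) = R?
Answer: 108243216/390625 ≈ 277.10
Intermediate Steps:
w(f, G) = f*(5 + G) (w(f, G) = (5 + G)*f = f*(5 + G))
m(C) = (6 + C + 2*C²)/(C + C*(5 + C)) (m(C) = (C + ((C² + C*C) + 6))/(C + C*(5 + C)) = (C + ((C² + C²) + 6))/(C + C*(5 + C)) = (C + (2*C² + 6))/(C + C*(5 + C)) = (C + (6 + 2*C²))/(C + C*(5 + C)) = (6 + C + 2*C²)/(C + C*(5 + C)))
m(1/4)⁴ = ((6 + 1/4 + 2*(1/4)²)/((1/4)*(6 + 1/4)))⁴ = ((6 + ¼ + 2*(¼)²)/((¼)*(6 + ¼)))⁴ = (4*(6 + ¼ + 2*(1/16))/(25/4))⁴ = (4*(4/25)*(6 + ¼ + ⅛))⁴ = (4*(4/25)*(51/8))⁴ = (102/25)⁴ = 108243216/390625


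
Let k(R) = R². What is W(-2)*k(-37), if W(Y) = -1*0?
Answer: 0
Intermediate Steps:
W(Y) = 0
W(-2)*k(-37) = 0*(-37)² = 0*1369 = 0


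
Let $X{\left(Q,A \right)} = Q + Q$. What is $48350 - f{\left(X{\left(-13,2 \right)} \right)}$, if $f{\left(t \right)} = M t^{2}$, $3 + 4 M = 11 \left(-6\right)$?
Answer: $60011$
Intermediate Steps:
$M = - \frac{69}{4}$ ($M = - \frac{3}{4} + \frac{11 \left(-6\right)}{4} = - \frac{3}{4} + \frac{1}{4} \left(-66\right) = - \frac{3}{4} - \frac{33}{2} = - \frac{69}{4} \approx -17.25$)
$X{\left(Q,A \right)} = 2 Q$
$f{\left(t \right)} = - \frac{69 t^{2}}{4}$
$48350 - f{\left(X{\left(-13,2 \right)} \right)} = 48350 - - \frac{69 \left(2 \left(-13\right)\right)^{2}}{4} = 48350 - - \frac{69 \left(-26\right)^{2}}{4} = 48350 - \left(- \frac{69}{4}\right) 676 = 48350 - -11661 = 48350 + 11661 = 60011$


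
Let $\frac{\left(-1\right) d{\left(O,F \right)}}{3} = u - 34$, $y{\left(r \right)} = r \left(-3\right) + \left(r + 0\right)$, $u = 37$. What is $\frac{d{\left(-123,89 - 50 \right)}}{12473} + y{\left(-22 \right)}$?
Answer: $\frac{548803}{12473} \approx 43.999$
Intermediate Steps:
$y{\left(r \right)} = - 2 r$ ($y{\left(r \right)} = - 3 r + r = - 2 r$)
$d{\left(O,F \right)} = -9$ ($d{\left(O,F \right)} = - 3 \left(37 - 34\right) = \left(-3\right) 3 = -9$)
$\frac{d{\left(-123,89 - 50 \right)}}{12473} + y{\left(-22 \right)} = - \frac{9}{12473} - -44 = \left(-9\right) \frac{1}{12473} + 44 = - \frac{9}{12473} + 44 = \frac{548803}{12473}$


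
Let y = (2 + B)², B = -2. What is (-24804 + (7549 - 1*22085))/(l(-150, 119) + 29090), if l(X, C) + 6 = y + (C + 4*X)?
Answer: -39340/28603 ≈ -1.3754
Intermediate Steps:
y = 0 (y = (2 - 2)² = 0² = 0)
l(X, C) = -6 + C + 4*X (l(X, C) = -6 + (0 + (C + 4*X)) = -6 + (C + 4*X) = -6 + C + 4*X)
(-24804 + (7549 - 1*22085))/(l(-150, 119) + 29090) = (-24804 + (7549 - 1*22085))/((-6 + 119 + 4*(-150)) + 29090) = (-24804 + (7549 - 22085))/((-6 + 119 - 600) + 29090) = (-24804 - 14536)/(-487 + 29090) = -39340/28603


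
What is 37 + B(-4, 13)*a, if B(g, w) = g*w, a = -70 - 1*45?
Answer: 6017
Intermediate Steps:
a = -115 (a = -70 - 45 = -115)
37 + B(-4, 13)*a = 37 - 4*13*(-115) = 37 - 52*(-115) = 37 + 5980 = 6017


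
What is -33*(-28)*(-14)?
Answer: -12936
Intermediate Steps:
-33*(-28)*(-14) = 924*(-14) = -12936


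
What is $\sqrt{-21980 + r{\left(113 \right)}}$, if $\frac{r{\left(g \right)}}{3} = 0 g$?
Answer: $2 i \sqrt{5495} \approx 148.26 i$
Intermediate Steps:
$r{\left(g \right)} = 0$ ($r{\left(g \right)} = 3 \cdot 0 g = 3 \cdot 0 = 0$)
$\sqrt{-21980 + r{\left(113 \right)}} = \sqrt{-21980 + 0} = \sqrt{-21980} = 2 i \sqrt{5495}$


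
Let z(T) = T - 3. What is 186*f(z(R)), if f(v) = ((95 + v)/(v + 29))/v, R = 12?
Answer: 3224/57 ≈ 56.561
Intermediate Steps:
z(T) = -3 + T
f(v) = (95 + v)/(v*(29 + v)) (f(v) = ((95 + v)/(29 + v))/v = (95 + v)/(v*(29 + v)))
186*f(z(R)) = 186*((95 + (-3 + 12))/((-3 + 12)*(29 + (-3 + 12)))) = 186*((95 + 9)/(9*(29 + 9))) = 186*((⅑)*104/38) = 186*((⅑)*(1/38)*104) = 186*(52/171) = 3224/57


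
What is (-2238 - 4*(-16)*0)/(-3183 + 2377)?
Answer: 1119/403 ≈ 2.7767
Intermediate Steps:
(-2238 - 4*(-16)*0)/(-3183 + 2377) = (-2238 + 64*0)/(-806) = (-2238 + 0)*(-1/806) = -2238*(-1/806) = 1119/403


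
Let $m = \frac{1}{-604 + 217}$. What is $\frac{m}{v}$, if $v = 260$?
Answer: $- \frac{1}{100620} \approx -9.9384 \cdot 10^{-6}$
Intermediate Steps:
$m = - \frac{1}{387}$ ($m = \frac{1}{-387} = - \frac{1}{387} \approx -0.002584$)
$\frac{m}{v} = - \frac{1}{387 \cdot 260} = \left(- \frac{1}{387}\right) \frac{1}{260} = - \frac{1}{100620}$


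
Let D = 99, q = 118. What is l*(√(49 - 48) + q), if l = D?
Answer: 11781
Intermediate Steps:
l = 99
l*(√(49 - 48) + q) = 99*(√(49 - 48) + 118) = 99*(√1 + 118) = 99*(1 + 118) = 99*119 = 11781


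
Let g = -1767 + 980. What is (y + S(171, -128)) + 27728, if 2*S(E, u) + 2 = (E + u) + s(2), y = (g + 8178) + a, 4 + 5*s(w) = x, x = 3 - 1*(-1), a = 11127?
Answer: 92533/2 ≈ 46267.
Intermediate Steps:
x = 4 (x = 3 + 1 = 4)
g = -787
s(w) = 0 (s(w) = -⅘ + (⅕)*4 = -⅘ + ⅘ = 0)
y = 18518 (y = (-787 + 8178) + 11127 = 7391 + 11127 = 18518)
S(E, u) = -1 + E/2 + u/2 (S(E, u) = -1 + ((E + u) + 0)/2 = -1 + (E + u)/2 = -1 + (E/2 + u/2) = -1 + E/2 + u/2)
(y + S(171, -128)) + 27728 = (18518 + (-1 + (½)*171 + (½)*(-128))) + 27728 = (18518 + (-1 + 171/2 - 64)) + 27728 = (18518 + 41/2) + 27728 = 37077/2 + 27728 = 92533/2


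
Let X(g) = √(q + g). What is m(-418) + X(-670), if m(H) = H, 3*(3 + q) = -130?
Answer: -418 + I*√6447/3 ≈ -418.0 + 26.764*I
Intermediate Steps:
q = -139/3 (q = -3 + (⅓)*(-130) = -3 - 130/3 = -139/3 ≈ -46.333)
X(g) = √(-139/3 + g)
m(-418) + X(-670) = -418 + √(-417 + 9*(-670))/3 = -418 + √(-417 - 6030)/3 = -418 + √(-6447)/3 = -418 + (I*√6447)/3 = -418 + I*√6447/3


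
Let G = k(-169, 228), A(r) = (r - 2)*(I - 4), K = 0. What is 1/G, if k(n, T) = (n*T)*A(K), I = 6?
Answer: 1/154128 ≈ 6.4881e-6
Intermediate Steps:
A(r) = -4 + 2*r (A(r) = (r - 2)*(6 - 4) = (-2 + r)*2 = -4 + 2*r)
k(n, T) = -4*T*n (k(n, T) = (n*T)*(-4 + 2*0) = (T*n)*(-4 + 0) = (T*n)*(-4) = -4*T*n)
G = 154128 (G = -4*228*(-169) = 154128)
1/G = 1/154128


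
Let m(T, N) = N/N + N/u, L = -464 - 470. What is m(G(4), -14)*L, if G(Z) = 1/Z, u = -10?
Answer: -11208/5 ≈ -2241.6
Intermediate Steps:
G(Z) = 1/Z
L = -934
m(T, N) = 1 - N/10 (m(T, N) = N/N + N/(-10) = 1 + N*(-1/10) = 1 - N/10)
m(G(4), -14)*L = (1 - 1/10*(-14))*(-934) = (1 + 7/5)*(-934) = (12/5)*(-934) = -11208/5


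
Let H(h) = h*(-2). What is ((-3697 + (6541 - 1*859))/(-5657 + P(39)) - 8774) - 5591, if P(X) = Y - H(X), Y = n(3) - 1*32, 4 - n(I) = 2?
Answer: -80575270/5609 ≈ -14365.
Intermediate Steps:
n(I) = 2 (n(I) = 4 - 1*2 = 4 - 2 = 2)
H(h) = -2*h
Y = -30 (Y = 2 - 1*32 = 2 - 32 = -30)
P(X) = -30 + 2*X (P(X) = -30 - (-2)*X = -30 + 2*X)
((-3697 + (6541 - 1*859))/(-5657 + P(39)) - 8774) - 5591 = ((-3697 + (6541 - 1*859))/(-5657 + (-30 + 2*39)) - 8774) - 5591 = ((-3697 + (6541 - 859))/(-5657 + (-30 + 78)) - 8774) - 5591 = ((-3697 + 5682)/(-5657 + 48) - 8774) - 5591 = (1985/(-5609) - 8774) - 5591 = (1985*(-1/5609) - 8774) - 5591 = (-1985/5609 - 8774) - 5591 = -49215351/5609 - 5591 = -80575270/5609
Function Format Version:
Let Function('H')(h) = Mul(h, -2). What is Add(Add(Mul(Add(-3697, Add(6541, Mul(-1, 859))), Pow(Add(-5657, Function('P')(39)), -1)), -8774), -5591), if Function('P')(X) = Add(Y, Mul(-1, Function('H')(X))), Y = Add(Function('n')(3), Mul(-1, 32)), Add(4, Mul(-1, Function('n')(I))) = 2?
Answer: Rational(-80575270, 5609) ≈ -14365.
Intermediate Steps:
Function('n')(I) = 2 (Function('n')(I) = Add(4, Mul(-1, 2)) = Add(4, -2) = 2)
Function('H')(h) = Mul(-2, h)
Y = -30 (Y = Add(2, Mul(-1, 32)) = Add(2, -32) = -30)
Function('P')(X) = Add(-30, Mul(2, X)) (Function('P')(X) = Add(-30, Mul(-1, Mul(-2, X))) = Add(-30, Mul(2, X)))
Add(Add(Mul(Add(-3697, Add(6541, Mul(-1, 859))), Pow(Add(-5657, Function('P')(39)), -1)), -8774), -5591) = Add(Add(Mul(Add(-3697, Add(6541, Mul(-1, 859))), Pow(Add(-5657, Add(-30, Mul(2, 39))), -1)), -8774), -5591) = Add(Add(Mul(Add(-3697, Add(6541, -859)), Pow(Add(-5657, Add(-30, 78)), -1)), -8774), -5591) = Add(Add(Mul(Add(-3697, 5682), Pow(Add(-5657, 48), -1)), -8774), -5591) = Add(Add(Mul(1985, Pow(-5609, -1)), -8774), -5591) = Add(Add(Mul(1985, Rational(-1, 5609)), -8774), -5591) = Add(Add(Rational(-1985, 5609), -8774), -5591) = Add(Rational(-49215351, 5609), -5591) = Rational(-80575270, 5609)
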